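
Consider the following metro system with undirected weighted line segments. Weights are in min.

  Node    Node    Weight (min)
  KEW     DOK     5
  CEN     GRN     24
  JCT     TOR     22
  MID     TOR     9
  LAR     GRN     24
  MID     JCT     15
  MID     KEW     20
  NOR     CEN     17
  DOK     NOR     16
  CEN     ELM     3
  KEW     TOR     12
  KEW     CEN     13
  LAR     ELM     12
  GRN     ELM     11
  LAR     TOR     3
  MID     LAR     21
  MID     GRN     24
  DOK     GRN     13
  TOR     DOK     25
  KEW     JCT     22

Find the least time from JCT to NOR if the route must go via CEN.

Shortest JCT→CEN: JCT → KEW → CEN = 35
Best CEN to NOR: CEN → NOR costing 17
Total via CEN: 35 + 17 = 52 min.

52 min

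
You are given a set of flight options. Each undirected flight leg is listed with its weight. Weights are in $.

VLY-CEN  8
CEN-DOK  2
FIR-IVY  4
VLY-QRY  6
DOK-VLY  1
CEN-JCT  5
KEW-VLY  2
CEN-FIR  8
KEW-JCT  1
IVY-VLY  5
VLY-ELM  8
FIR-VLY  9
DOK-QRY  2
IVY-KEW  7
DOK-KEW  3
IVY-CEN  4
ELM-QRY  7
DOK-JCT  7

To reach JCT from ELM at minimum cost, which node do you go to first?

VLY

Candidate routes:
ELM → QRY → DOK → VLY → KEW → JCT: 7+2+1+2+1 = 13
ELM → VLY → KEW → JCT: 8+2+1 = 11
The minimum is $11 via ELM → VLY → KEW → JCT.
So from ELM the first move is to VLY.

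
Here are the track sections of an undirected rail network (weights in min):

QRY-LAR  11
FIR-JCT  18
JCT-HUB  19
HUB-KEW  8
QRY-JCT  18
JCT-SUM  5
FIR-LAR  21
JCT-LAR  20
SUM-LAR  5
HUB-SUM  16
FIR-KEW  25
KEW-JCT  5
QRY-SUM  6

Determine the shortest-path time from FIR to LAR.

Candidate routes:
FIR → LAR: 21 = 21
FIR → JCT → SUM → LAR: 18+5+5 = 28
The minimum is 21 min via FIR → LAR.

21 min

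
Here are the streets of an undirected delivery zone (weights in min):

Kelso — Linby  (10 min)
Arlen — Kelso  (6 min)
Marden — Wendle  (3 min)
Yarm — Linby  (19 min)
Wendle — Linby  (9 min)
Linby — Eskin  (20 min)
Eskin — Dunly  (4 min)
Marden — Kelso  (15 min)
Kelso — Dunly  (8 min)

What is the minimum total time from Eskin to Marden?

Shortest distances from Eskin:
Eskin: 0
Dunly: 4  (via Eskin)
Kelso: 12  (via Dunly)
Arlen: 18  (via Kelso)
Linby: 20  (via Eskin)
Marden: 27  (via Kelso)
Shortest route: Eskin–Dunly–Kelso–Marden = 27 min.

27 min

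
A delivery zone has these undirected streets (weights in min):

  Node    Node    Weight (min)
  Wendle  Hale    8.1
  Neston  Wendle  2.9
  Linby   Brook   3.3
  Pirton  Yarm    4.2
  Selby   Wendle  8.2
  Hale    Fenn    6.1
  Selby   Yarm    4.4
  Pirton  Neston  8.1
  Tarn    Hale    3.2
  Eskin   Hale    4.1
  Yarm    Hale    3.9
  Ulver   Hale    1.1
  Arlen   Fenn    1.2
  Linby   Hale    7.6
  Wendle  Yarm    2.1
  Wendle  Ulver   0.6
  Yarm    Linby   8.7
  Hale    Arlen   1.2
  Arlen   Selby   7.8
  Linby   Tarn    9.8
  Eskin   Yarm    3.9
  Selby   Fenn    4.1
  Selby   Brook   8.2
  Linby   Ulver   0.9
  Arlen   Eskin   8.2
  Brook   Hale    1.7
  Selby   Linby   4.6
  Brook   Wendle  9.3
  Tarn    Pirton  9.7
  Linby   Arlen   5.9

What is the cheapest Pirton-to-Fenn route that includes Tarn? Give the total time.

15.3 min

Shortest Pirton→Tarn: Pirton–Tarn = 9.7
Best Tarn to Fenn: Tarn–Hale–Arlen–Fenn costing 5.6
Total via Tarn: 9.7 + 5.6 = 15.3 min.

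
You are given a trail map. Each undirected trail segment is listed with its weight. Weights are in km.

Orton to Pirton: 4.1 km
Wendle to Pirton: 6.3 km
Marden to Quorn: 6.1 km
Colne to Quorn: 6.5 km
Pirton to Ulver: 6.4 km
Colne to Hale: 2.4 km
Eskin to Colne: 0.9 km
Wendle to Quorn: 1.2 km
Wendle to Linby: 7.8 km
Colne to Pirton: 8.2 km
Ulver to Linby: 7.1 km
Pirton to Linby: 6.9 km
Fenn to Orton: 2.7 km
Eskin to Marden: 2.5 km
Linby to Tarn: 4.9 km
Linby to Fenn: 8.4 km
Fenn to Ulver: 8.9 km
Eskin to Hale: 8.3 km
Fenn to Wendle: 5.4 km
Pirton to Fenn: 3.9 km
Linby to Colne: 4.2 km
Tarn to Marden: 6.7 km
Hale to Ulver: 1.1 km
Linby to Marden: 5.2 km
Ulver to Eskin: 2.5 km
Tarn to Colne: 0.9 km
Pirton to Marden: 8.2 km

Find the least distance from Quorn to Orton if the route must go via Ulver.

20.4 km

Shortest Quorn→Ulver: Quorn → Colne → Eskin → Ulver = 9.9
Shortest Ulver→Orton: Ulver → Pirton → Orton = 10.5
Total via Ulver: 9.9 + 10.5 = 20.4 km.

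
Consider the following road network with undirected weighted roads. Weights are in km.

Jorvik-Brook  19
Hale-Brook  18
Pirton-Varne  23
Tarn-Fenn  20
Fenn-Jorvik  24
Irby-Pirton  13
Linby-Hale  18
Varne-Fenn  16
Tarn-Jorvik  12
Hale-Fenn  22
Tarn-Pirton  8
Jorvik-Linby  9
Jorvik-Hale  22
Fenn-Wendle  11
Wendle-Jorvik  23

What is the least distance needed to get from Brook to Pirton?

Settle nodes by increasing distance from Brook:
Brook: 0
Hale: 18  (via Brook)
Jorvik: 19  (via Brook)
Linby: 28  (via Jorvik)
Tarn: 31  (via Jorvik)
Pirton: 39  (via Tarn)
Shortest route: Brook–Jorvik–Tarn–Pirton = 39 km.

39 km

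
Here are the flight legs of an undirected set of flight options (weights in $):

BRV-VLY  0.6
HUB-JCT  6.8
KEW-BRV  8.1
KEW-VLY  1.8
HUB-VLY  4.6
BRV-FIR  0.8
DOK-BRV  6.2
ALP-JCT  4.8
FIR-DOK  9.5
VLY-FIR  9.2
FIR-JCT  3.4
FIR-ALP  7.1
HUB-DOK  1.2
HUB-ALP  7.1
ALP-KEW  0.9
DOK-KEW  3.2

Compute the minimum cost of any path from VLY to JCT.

Enumerating some paths:
VLY–BRV–FIR–JCT: 0.6+0.8+3.4 = 4.8
VLY–KEW–ALP–JCT: 1.8+0.9+4.8 = 7.5
Cheapest is VLY–BRV–FIR–JCT at $4.8.

$4.8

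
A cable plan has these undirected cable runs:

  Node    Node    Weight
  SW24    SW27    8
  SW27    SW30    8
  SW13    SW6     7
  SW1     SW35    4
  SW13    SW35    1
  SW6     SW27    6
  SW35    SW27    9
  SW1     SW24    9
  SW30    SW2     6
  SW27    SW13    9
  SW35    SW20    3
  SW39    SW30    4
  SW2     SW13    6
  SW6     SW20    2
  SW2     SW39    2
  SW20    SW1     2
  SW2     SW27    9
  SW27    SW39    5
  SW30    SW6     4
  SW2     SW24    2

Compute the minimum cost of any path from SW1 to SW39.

12

Settle nodes by increasing distance from SW1:
SW1: 0
SW20: 2  (via SW1)
SW35: 4  (via SW1)
SW6: 4  (via SW20)
SW13: 5  (via SW35)
SW30: 8  (via SW6)
SW24: 9  (via SW1)
SW27: 10  (via SW6)
SW2: 11  (via SW13)
SW39: 12  (via SW30)
Shortest route: SW1–SW20–SW6–SW30–SW39 = 12.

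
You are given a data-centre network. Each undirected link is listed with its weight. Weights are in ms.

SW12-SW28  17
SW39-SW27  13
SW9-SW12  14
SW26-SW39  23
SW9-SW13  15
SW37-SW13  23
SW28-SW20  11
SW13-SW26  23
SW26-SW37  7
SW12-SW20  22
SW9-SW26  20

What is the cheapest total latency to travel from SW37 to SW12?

41 ms

Shortest distances from SW37:
SW37: 0
SW26: 7  (via SW37)
SW13: 23  (via SW37)
SW9: 27  (via SW26)
SW39: 30  (via SW26)
SW12: 41  (via SW9)
Shortest route: SW37 → SW26 → SW9 → SW12 = 41 ms.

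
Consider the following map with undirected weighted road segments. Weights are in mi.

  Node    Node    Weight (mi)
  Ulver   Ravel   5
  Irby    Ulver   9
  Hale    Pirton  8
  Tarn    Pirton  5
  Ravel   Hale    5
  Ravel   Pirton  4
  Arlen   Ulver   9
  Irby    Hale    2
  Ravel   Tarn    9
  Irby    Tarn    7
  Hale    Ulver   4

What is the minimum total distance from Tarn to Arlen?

Settle nodes by increasing distance from Tarn:
Tarn: 0
Pirton: 5  (via Tarn)
Irby: 7  (via Tarn)
Hale: 9  (via Irby)
Ravel: 9  (via Tarn)
Ulver: 13  (via Hale)
Arlen: 22  (via Ulver)
Shortest route: Tarn → Irby → Hale → Ulver → Arlen = 22 mi.

22 mi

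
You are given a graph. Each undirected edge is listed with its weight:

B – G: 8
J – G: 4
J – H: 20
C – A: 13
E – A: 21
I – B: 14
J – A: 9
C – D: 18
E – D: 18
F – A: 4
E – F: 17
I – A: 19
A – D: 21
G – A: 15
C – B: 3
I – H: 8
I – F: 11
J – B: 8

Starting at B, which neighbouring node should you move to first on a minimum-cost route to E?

C

Candidate routes:
B - C - A - E: 3+13+21 = 37
B - J - A - E: 8+9+21 = 38
Cheapest is B - C - A - E at 37.
So from B the first move is to C.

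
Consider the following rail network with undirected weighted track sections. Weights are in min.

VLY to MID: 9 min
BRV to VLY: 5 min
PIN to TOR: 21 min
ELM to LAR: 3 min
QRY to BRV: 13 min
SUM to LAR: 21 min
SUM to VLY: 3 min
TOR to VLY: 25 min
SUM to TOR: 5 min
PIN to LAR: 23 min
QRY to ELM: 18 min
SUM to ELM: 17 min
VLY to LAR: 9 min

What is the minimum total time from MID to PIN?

Compare a few routes:
MID - VLY - SUM - TOR - PIN: 9+3+5+21 = 38
MID - VLY - LAR - PIN: 9+9+23 = 41
The minimum is 38 min via MID - VLY - SUM - TOR - PIN.

38 min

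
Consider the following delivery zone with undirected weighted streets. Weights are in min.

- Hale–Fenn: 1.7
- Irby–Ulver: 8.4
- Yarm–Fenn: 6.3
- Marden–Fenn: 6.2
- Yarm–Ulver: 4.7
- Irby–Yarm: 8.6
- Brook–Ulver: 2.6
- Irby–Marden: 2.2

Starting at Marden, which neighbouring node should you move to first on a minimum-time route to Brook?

Irby

Compare a few routes:
Marden - Fenn - Yarm - Irby - Ulver - Brook: 6.2+6.3+8.6+8.4+2.6 = 32.1
Marden - Fenn - Yarm - Ulver - Brook: 6.2+6.3+4.7+2.6 = 19.8
Marden - Irby - Yarm - Ulver - Brook: 2.2+8.6+4.7+2.6 = 18.1
Marden - Irby - Ulver - Brook: 2.2+8.4+2.6 = 13.2
The minimum is 13.2 min via Marden - Irby - Ulver - Brook.
So from Marden the first move is to Irby.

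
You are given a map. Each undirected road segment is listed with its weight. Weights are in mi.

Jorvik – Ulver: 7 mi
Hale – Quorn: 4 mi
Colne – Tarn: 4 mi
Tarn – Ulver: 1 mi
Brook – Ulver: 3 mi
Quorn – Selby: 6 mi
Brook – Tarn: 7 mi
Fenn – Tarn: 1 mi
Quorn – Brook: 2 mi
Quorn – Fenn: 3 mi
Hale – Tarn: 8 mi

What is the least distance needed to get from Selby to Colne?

Compare a few routes:
Selby–Quorn–Brook–Tarn–Colne: 6+2+7+4 = 19
Selby–Quorn–Fenn–Tarn–Colne: 6+3+1+4 = 14
Selby–Quorn–Hale–Tarn–Colne: 6+4+8+4 = 22
Selby–Quorn–Brook–Ulver–Tarn–Colne: 6+2+3+1+4 = 16
Cheapest is Selby–Quorn–Fenn–Tarn–Colne at 14 mi.

14 mi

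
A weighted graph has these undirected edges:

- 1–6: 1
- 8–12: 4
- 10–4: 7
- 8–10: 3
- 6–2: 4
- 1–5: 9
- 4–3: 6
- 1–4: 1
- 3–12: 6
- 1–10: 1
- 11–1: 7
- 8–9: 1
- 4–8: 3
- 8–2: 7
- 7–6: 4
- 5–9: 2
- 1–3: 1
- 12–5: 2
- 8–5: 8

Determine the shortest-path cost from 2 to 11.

12

Shortest distances from 2:
2: 0
6: 4  (via 2)
1: 5  (via 6)
3: 6  (via 1)
4: 6  (via 1)
10: 6  (via 1)
8: 7  (via 2)
7: 8  (via 6)
9: 8  (via 8)
5: 10  (via 9)
12: 11  (via 8)
11: 12  (via 1)
Shortest route: 2 → 6 → 1 → 11 = 12.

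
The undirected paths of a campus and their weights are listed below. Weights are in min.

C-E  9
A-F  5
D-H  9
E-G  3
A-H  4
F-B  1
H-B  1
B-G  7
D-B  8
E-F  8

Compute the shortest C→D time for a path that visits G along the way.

Best C to G: C → E → G costing 12
Best G to D: G → B → D costing 15
Total via G: 12 + 15 = 27 min.

27 min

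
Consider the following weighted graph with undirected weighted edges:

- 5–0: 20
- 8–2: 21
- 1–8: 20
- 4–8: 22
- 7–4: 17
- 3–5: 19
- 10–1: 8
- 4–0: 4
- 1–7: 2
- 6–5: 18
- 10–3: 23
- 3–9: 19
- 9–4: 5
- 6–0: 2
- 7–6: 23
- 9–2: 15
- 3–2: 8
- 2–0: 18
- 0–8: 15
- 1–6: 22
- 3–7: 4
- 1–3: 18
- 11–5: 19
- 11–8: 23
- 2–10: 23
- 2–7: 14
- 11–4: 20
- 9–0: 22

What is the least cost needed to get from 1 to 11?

39

Enumerating some paths:
1 - 7 - 3 - 5 - 11: 2+4+19+19 = 44
1 - 7 - 4 - 11: 2+17+20 = 39
1 - 8 - 11: 20+23 = 43
The minimum is 39 via 1 - 7 - 4 - 11.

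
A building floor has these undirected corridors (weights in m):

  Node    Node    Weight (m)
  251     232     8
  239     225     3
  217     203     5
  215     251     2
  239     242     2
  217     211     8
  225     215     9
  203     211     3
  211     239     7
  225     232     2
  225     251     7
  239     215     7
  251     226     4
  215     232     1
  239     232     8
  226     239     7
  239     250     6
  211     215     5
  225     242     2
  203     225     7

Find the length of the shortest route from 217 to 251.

15 m

Settle nodes by increasing distance from 217:
217: 0
203: 5  (via 217)
211: 8  (via 217)
225: 12  (via 203)
215: 13  (via 211)
242: 14  (via 225)
232: 14  (via 225)
239: 15  (via 211)
251: 15  (via 215)
Shortest route: 217–211–215–251 = 15 m.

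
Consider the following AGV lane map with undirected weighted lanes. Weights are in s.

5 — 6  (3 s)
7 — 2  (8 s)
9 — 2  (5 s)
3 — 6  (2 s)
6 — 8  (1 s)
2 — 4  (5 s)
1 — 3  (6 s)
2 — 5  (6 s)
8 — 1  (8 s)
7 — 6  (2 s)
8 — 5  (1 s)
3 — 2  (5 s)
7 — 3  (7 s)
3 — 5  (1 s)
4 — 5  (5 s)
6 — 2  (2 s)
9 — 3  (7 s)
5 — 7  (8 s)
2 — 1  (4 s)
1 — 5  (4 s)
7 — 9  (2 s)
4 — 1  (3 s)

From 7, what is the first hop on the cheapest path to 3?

6

Enumerating some paths:
7 → 6 → 8 → 5 → 3: 2+1+1+1 = 5
7 → 6 → 3: 2+2 = 4
The minimum is 4 s via 7 → 6 → 3.
So from 7 the first move is to 6.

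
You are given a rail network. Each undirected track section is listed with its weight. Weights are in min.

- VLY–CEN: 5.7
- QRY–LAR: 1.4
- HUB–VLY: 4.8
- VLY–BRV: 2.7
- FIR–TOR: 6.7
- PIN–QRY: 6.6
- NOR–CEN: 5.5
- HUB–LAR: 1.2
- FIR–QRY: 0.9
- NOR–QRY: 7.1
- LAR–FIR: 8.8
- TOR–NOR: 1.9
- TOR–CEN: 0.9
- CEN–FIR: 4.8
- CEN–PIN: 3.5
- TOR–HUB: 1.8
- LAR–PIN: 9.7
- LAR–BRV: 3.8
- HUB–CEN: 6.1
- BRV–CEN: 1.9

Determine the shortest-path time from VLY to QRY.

Shortest distances from VLY:
VLY: 0
BRV: 2.7  (via VLY)
CEN: 4.6  (via BRV)
HUB: 4.8  (via VLY)
TOR: 5.5  (via CEN)
LAR: 6  (via HUB)
QRY: 7.4  (via LAR)
Shortest route: VLY–HUB–LAR–QRY = 7.4 min.

7.4 min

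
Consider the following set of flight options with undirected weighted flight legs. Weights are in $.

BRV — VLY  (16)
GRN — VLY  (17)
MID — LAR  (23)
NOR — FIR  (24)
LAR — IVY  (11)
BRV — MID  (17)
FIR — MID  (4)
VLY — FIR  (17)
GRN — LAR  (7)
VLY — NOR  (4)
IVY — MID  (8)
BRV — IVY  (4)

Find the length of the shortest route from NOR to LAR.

Candidate routes:
NOR → VLY → BRV → IVY → LAR: 4+16+4+11 = 35
NOR → VLY → FIR → MID → IVY → LAR: 4+17+4+8+11 = 44
NOR → VLY → GRN → LAR: 4+17+7 = 28
The minimum is $28 via NOR → VLY → GRN → LAR.

$28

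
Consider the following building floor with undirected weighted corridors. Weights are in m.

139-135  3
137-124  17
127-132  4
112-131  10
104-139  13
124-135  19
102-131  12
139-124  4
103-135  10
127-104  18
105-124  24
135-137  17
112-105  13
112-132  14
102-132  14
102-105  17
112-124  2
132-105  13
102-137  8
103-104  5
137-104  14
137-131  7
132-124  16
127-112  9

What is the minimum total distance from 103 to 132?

Enumerating some paths:
103–135–139–124–112–127–132: 10+3+4+2+9+4 = 32
103–135–139–124–112–132: 10+3+4+2+14 = 33
103–135–139–124–132: 10+3+4+16 = 33
103–104–127–132: 5+18+4 = 27
Cheapest is 103–104–127–132 at 27 m.

27 m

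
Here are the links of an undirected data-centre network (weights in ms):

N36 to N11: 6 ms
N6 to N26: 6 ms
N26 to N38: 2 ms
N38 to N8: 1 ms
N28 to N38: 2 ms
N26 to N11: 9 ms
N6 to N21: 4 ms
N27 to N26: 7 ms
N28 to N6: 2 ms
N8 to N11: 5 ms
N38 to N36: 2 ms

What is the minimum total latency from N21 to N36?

10 ms

Candidate routes:
N21 → N6 → N26 → N38 → N36: 4+6+2+2 = 14
N21 → N6 → N28 → N38 → N36: 4+2+2+2 = 10
The minimum is 10 ms via N21 → N6 → N28 → N38 → N36.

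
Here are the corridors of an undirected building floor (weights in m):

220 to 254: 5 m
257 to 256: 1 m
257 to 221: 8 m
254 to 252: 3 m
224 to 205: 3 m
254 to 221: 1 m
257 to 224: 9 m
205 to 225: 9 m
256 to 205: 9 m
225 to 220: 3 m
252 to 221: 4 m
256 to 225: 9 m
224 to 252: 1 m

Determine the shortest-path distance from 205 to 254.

Running Dijkstra from 205:
205: 0
224: 3  (via 205)
252: 4  (via 224)
254: 7  (via 252)
Shortest route: 205 → 224 → 252 → 254 = 7 m.

7 m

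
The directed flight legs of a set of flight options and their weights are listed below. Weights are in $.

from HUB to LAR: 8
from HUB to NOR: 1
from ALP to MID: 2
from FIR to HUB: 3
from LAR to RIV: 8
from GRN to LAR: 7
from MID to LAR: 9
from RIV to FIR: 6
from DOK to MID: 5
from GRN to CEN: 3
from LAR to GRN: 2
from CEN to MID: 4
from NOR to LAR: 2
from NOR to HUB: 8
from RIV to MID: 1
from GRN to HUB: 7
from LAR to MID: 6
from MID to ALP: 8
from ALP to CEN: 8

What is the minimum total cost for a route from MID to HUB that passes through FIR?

$26

Best MID to FIR: MID–LAR–RIV–FIR costing 23
Best FIR to HUB: FIR–HUB costing 3
Total via FIR: 23 + 3 = $26.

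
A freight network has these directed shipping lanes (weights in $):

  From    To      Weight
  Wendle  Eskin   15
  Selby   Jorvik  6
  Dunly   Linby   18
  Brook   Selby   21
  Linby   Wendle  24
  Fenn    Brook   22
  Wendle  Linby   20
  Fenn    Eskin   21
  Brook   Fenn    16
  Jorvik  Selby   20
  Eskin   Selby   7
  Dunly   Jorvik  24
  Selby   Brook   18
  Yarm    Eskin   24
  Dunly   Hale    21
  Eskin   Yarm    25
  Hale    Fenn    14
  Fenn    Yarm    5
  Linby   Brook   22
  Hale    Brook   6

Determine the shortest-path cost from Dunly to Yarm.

$40

Compare a few routes:
Dunly → Hale → Fenn → Yarm: 21+14+5 = 40
Dunly → Hale → Brook → Fenn → Yarm: 21+6+16+5 = 48
Dunly → Linby → Brook → Fenn → Yarm: 18+22+16+5 = 61
Dunly → Hale → Fenn → Eskin → Yarm: 21+14+21+25 = 81
Cheapest is Dunly → Hale → Fenn → Yarm at $40.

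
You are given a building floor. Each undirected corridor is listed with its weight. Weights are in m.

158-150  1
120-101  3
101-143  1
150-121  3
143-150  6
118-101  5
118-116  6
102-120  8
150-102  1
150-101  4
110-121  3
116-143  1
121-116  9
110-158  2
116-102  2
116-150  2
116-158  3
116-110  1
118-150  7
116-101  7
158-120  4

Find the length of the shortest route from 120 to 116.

5 m

Settle nodes by increasing distance from 120:
120: 0
101: 3  (via 120)
158: 4  (via 120)
143: 4  (via 101)
116: 5  (via 143)
Shortest route: 120 → 101 → 143 → 116 = 5 m.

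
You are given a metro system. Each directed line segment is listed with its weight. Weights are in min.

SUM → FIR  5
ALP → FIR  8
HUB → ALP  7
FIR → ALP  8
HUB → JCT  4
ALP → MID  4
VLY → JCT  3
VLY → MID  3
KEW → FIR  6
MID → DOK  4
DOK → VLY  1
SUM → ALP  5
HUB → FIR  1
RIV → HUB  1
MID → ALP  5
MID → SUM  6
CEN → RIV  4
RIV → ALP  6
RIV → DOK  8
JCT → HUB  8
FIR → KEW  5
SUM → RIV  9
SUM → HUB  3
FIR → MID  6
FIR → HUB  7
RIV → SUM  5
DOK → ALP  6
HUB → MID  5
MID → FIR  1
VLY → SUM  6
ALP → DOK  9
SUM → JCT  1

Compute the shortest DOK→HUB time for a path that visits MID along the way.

Shortest DOK→MID: DOK–VLY–MID = 4
Shortest MID→HUB: MID–FIR–HUB = 8
Total via MID: 4 + 8 = 12 min.

12 min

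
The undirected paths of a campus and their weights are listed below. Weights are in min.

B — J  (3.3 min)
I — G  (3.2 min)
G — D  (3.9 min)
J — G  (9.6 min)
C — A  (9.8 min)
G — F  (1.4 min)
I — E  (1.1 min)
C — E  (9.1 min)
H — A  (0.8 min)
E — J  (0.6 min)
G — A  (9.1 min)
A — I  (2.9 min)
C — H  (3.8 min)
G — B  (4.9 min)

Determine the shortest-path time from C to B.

Candidate routes:
C–H–A–I–G–B: 3.8+0.8+2.9+3.2+4.9 = 15.6
C–H–A–I–E–J–B: 3.8+0.8+2.9+1.1+0.6+3.3 = 12.5
C–E–J–B: 9.1+0.6+3.3 = 13
Cheapest is C–H–A–I–E–J–B at 12.5 min.

12.5 min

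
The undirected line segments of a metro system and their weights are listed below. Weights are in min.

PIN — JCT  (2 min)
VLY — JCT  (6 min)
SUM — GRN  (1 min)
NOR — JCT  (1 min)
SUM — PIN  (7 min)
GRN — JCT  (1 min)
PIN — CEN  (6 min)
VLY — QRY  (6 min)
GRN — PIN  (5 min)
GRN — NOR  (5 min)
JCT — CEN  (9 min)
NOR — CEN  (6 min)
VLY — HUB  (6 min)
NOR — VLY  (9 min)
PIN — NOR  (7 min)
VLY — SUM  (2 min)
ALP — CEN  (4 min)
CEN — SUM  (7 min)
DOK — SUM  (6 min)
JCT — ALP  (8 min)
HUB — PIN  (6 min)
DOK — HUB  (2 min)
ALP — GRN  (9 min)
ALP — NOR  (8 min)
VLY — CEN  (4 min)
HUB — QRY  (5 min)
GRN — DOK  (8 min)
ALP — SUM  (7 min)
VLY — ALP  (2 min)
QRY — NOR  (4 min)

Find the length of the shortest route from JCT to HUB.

Compare a few routes:
JCT–NOR–QRY–HUB: 1+4+5 = 10
JCT–PIN–HUB: 2+6 = 8
JCT–GRN–SUM–VLY–HUB: 1+1+2+6 = 10
JCT–GRN–SUM–DOK–HUB: 1+1+6+2 = 10
The minimum is 8 min via JCT–PIN–HUB.

8 min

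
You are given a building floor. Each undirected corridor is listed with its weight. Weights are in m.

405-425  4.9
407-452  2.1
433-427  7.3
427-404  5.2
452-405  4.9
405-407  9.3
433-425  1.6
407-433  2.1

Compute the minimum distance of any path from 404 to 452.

16.7 m

Running Dijkstra from 404:
404: 0
427: 5.2  (via 404)
433: 12.5  (via 427)
425: 14.1  (via 433)
407: 14.6  (via 433)
452: 16.7  (via 407)
Shortest route: 404 → 427 → 433 → 407 → 452 = 16.7 m.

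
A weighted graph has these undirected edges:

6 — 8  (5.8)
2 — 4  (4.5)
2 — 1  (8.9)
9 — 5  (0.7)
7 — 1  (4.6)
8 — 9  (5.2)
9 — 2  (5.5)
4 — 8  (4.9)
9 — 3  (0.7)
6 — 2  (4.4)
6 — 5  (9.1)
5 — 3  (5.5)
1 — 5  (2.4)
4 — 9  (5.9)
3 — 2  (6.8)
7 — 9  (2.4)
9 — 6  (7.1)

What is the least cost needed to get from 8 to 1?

Settle nodes by increasing distance from 8:
8: 0
4: 4.9  (via 8)
9: 5.2  (via 8)
6: 5.8  (via 8)
3: 5.9  (via 9)
5: 5.9  (via 9)
7: 7.6  (via 9)
1: 8.3  (via 5)
Shortest route: 8 → 9 → 5 → 1 = 8.3.

8.3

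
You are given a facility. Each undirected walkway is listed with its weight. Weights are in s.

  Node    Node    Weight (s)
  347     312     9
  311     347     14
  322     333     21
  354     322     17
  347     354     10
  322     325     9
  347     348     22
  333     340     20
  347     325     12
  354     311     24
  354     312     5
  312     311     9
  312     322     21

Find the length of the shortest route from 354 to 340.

Compare a few routes:
354 - 347 - 325 - 322 - 333 - 340: 10+12+9+21+20 = 72
354 - 322 - 333 - 340: 17+21+20 = 58
354 - 312 - 322 - 333 - 340: 5+21+21+20 = 67
The minimum is 58 s via 354 - 322 - 333 - 340.

58 s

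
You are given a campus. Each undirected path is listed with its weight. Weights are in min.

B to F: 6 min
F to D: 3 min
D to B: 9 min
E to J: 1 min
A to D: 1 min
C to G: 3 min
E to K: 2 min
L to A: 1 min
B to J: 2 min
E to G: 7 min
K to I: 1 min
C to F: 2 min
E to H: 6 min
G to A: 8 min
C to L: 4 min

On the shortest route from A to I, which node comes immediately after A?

Candidate routes:
A–D–B–J–E–K–I: 1+9+2+1+2+1 = 16
A–L–C–G–E–K–I: 1+4+3+7+2+1 = 18
Cheapest is A–D–B–J–E–K–I at 16 min.
So from A the first move is to D.

D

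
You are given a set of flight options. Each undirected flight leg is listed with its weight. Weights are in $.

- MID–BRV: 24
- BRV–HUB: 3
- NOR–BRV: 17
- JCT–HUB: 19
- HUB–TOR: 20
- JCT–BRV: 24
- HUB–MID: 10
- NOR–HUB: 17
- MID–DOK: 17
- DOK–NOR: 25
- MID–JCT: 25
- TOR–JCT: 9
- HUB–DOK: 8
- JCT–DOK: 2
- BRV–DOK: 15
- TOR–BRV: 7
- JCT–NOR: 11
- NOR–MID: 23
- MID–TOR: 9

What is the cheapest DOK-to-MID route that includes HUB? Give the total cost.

Shortest DOK→HUB: DOK–HUB = 8
Best HUB to MID: HUB–MID costing 10
Total via HUB: 8 + 10 = $18.

$18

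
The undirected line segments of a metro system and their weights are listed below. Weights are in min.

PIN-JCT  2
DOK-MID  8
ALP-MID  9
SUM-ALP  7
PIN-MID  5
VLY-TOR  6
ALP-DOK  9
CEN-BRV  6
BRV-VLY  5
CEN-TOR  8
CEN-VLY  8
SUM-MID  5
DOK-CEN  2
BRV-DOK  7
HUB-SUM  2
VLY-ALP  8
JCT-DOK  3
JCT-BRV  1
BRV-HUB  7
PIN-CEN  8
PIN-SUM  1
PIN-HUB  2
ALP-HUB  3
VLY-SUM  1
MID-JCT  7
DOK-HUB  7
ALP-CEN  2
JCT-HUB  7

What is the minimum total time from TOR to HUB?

9 min

Running Dijkstra from TOR:
TOR: 0
VLY: 6  (via TOR)
SUM: 7  (via VLY)
CEN: 8  (via TOR)
PIN: 8  (via SUM)
HUB: 9  (via SUM)
Shortest route: TOR–VLY–SUM–HUB = 9 min.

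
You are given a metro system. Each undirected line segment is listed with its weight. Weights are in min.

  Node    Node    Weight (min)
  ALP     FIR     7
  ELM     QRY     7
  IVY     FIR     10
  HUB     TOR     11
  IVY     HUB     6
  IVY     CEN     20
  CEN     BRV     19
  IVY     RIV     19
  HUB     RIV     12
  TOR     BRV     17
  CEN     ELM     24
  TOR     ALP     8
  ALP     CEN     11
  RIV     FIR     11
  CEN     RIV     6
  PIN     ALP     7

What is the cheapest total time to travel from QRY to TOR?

50 min

Compare a few routes:
QRY–ELM–CEN–RIV–HUB–TOR: 7+24+6+12+11 = 60
QRY–ELM–CEN–ALP–TOR: 7+24+11+8 = 50
Cheapest is QRY–ELM–CEN–ALP–TOR at 50 min.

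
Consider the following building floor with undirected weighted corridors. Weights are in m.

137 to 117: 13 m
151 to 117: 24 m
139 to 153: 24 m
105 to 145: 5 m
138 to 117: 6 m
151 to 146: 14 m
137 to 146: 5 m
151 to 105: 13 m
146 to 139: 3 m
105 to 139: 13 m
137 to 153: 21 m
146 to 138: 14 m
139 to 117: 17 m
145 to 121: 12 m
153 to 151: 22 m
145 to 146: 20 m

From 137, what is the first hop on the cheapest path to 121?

Candidate routes:
137 - 146 - 139 - 105 - 145 - 121: 5+3+13+5+12 = 38
137 - 146 - 145 - 121: 5+20+12 = 37
The minimum is 37 m via 137 - 146 - 145 - 121.
So from 137 the first move is to 146.

146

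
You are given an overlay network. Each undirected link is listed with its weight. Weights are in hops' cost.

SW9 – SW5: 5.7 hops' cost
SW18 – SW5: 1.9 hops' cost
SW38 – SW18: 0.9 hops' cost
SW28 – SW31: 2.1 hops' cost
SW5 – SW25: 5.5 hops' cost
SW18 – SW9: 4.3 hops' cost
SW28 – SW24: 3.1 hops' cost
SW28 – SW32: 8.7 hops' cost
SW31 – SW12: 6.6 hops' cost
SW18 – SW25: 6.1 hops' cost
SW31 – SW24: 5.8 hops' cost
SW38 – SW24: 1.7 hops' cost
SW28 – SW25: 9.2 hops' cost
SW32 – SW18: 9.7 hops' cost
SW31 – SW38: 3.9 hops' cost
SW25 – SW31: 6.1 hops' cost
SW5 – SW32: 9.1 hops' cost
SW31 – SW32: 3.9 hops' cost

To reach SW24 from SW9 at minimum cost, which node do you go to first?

Enumerating some paths:
SW9 - SW18 - SW38 - SW24: 4.3+0.9+1.7 = 6.9
SW9 - SW5 - SW18 - SW38 - SW24: 5.7+1.9+0.9+1.7 = 10.2
Cheapest is SW9 - SW18 - SW38 - SW24 at 6.9 hops' cost.
So from SW9 the first move is to SW18.

SW18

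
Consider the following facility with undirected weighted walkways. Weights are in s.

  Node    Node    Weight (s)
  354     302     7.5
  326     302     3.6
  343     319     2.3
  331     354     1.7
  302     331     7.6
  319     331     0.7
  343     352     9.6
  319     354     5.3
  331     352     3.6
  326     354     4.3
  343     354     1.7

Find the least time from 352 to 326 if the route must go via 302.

14.8 s

Shortest 352→302: 352–331–302 = 11.2
Best 302 to 326: 302–326 costing 3.6
Total via 302: 11.2 + 3.6 = 14.8 s.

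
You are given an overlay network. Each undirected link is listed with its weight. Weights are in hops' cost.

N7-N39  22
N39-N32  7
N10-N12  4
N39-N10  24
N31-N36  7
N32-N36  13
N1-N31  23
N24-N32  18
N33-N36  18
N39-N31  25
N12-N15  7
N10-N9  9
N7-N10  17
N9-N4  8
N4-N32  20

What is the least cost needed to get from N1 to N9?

71 hops' cost

Settle nodes by increasing distance from N1:
N1: 0
N31: 23  (via N1)
N36: 30  (via N31)
N32: 43  (via N36)
N33: 48  (via N36)
N39: 48  (via N31)
N24: 61  (via N32)
N4: 63  (via N32)
N7: 70  (via N39)
N9: 71  (via N4)
Shortest route: N1–N31–N36–N32–N4–N9 = 71 hops' cost.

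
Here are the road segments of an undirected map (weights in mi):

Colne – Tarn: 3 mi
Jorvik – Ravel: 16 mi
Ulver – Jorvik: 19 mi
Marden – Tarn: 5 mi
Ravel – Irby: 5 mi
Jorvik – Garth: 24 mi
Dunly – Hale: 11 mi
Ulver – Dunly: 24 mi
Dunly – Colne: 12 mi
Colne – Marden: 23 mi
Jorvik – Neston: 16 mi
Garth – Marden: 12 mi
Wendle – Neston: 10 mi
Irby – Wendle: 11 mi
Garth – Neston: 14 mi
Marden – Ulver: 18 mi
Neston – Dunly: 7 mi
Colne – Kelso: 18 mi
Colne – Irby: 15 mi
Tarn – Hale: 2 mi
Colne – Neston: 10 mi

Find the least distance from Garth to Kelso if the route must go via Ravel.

Best Garth to Ravel: Garth–Jorvik–Ravel costing 40
Best Ravel to Kelso: Ravel–Irby–Colne–Kelso costing 38
Total via Ravel: 40 + 38 = 78 mi.

78 mi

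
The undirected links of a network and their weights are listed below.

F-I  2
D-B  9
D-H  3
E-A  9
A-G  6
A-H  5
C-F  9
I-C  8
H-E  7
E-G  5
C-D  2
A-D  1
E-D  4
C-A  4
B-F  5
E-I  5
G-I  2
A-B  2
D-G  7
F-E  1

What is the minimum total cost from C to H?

5

Running Dijkstra from C:
C: 0
D: 2  (via C)
A: 3  (via D)
B: 5  (via A)
H: 5  (via D)
Shortest route: C → D → H = 5.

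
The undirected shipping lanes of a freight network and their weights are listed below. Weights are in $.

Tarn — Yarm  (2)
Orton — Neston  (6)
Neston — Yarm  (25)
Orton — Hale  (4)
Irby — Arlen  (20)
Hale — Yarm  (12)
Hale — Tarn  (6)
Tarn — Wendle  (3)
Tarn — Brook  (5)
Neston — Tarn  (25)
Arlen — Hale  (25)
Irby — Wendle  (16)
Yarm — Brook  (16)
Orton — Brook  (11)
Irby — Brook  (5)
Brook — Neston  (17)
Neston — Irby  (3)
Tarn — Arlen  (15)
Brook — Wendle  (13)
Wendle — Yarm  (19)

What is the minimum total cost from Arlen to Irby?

Shortest distances from Arlen:
Arlen: 0
Tarn: 15  (via Arlen)
Yarm: 17  (via Tarn)
Wendle: 18  (via Tarn)
Brook: 20  (via Tarn)
Irby: 20  (via Arlen)
Shortest route: Arlen → Irby = $20.

$20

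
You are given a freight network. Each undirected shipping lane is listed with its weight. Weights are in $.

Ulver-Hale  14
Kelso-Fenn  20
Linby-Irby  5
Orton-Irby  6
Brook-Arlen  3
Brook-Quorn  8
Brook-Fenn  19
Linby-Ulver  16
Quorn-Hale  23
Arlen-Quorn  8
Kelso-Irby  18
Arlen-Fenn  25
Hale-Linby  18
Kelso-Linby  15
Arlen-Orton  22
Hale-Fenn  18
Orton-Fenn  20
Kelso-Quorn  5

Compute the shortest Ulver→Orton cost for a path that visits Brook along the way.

$69

Best Ulver to Brook: Ulver–Linby–Kelso–Quorn–Brook costing 44
Shortest Brook→Orton: Brook–Arlen–Orton = 25
Total via Brook: 44 + 25 = $69.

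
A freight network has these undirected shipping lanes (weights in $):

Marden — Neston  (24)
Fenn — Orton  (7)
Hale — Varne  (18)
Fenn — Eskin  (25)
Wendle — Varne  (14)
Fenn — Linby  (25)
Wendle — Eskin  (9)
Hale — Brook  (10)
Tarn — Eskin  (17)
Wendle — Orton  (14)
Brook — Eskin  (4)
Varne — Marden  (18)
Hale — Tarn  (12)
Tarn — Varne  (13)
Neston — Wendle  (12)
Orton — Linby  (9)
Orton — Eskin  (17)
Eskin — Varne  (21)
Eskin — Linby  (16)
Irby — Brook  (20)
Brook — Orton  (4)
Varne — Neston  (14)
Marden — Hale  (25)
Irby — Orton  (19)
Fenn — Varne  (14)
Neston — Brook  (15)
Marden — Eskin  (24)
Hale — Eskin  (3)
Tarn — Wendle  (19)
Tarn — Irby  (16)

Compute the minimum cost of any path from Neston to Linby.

Enumerating some paths:
Neston → Brook → Eskin → Linby: 15+4+16 = 35
Neston → Wendle → Orton → Linby: 12+14+9 = 35
Neston → Brook → Orton → Linby: 15+4+9 = 28
The minimum is $28 via Neston → Brook → Orton → Linby.

$28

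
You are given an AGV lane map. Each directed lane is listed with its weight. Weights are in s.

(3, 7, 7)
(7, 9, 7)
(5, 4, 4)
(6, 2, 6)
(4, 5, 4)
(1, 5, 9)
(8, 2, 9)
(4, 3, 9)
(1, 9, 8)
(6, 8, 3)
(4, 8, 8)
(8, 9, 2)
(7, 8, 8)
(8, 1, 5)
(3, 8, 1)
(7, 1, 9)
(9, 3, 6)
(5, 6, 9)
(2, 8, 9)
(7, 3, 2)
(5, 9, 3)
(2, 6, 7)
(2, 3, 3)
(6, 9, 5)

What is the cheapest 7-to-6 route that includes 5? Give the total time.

Best 7 to 5: 7 → 3 → 8 → 1 → 5 costing 17
Best 5 to 6: 5 → 6 costing 9
Total via 5: 17 + 9 = 26 s.

26 s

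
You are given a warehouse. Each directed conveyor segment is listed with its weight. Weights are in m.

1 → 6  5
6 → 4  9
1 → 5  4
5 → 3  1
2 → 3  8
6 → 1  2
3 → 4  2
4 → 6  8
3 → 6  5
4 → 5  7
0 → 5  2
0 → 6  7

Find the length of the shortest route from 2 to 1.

15 m

Enumerating some paths:
2 - 3 - 4 - 6 - 1: 8+2+8+2 = 20
2 - 3 - 6 - 1: 8+5+2 = 15
The minimum is 15 m via 2 - 3 - 6 - 1.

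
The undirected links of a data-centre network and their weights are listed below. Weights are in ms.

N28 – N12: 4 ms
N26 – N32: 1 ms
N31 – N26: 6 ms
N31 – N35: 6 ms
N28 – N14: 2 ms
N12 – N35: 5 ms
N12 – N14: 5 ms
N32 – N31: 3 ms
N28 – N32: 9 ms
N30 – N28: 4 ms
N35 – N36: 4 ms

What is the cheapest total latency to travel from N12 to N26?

14 ms

Running Dijkstra from N12:
N12: 0
N28: 4  (via N12)
N14: 5  (via N12)
N35: 5  (via N12)
N30: 8  (via N28)
N36: 9  (via N35)
N31: 11  (via N35)
N32: 13  (via N28)
N26: 14  (via N32)
Shortest route: N12–N28–N32–N26 = 14 ms.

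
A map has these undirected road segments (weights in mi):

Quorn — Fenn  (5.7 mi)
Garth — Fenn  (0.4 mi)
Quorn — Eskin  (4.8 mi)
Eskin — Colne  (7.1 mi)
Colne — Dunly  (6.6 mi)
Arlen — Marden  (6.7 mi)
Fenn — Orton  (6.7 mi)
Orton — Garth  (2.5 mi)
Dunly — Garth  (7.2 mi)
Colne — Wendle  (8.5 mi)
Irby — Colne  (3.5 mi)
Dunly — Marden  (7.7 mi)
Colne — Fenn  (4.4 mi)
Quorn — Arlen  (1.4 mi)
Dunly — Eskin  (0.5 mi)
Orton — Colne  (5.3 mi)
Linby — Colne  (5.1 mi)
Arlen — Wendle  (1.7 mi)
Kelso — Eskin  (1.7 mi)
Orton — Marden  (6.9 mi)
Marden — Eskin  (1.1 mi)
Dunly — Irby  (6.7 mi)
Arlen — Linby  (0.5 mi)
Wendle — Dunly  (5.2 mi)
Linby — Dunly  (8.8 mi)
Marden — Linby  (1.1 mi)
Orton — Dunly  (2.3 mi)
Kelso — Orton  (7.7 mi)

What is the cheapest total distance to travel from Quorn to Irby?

Running Dijkstra from Quorn:
Quorn: 0
Arlen: 1.4  (via Quorn)
Linby: 1.9  (via Arlen)
Marden: 3  (via Linby)
Wendle: 3.1  (via Arlen)
Eskin: 4.1  (via Marden)
Dunly: 4.6  (via Eskin)
Fenn: 5.7  (via Quorn)
Kelso: 5.8  (via Eskin)
Garth: 6.1  (via Fenn)
Orton: 6.9  (via Dunly)
Colne: 7  (via Linby)
Irby: 10.5  (via Colne)
Shortest route: Quorn → Arlen → Linby → Colne → Irby = 10.5 mi.

10.5 mi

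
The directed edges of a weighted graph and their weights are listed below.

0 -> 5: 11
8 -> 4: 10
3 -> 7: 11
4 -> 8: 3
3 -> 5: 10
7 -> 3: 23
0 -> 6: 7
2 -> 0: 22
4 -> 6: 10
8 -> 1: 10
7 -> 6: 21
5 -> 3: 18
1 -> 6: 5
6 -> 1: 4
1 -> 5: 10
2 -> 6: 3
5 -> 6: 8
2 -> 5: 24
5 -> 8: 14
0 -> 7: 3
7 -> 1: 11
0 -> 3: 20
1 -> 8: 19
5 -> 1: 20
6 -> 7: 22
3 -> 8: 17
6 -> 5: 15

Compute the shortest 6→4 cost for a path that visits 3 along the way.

Best 6 to 3: 6 → 1 → 5 → 3 costing 32
Shortest 3→4: 3 → 8 → 4 = 27
Total via 3: 32 + 27 = 59.

59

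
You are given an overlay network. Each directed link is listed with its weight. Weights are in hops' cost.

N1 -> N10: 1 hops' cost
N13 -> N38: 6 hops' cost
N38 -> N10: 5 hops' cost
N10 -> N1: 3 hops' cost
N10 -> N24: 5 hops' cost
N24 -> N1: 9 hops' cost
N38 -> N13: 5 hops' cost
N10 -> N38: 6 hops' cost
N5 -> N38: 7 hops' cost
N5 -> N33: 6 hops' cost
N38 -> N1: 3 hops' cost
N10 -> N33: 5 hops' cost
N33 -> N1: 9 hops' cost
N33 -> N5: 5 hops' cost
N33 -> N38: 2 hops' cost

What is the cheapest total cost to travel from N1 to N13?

12 hops' cost

Shortest distances from N1:
N1: 0
N10: 1  (via N1)
N33: 6  (via N10)
N24: 6  (via N10)
N38: 7  (via N10)
N5: 11  (via N33)
N13: 12  (via N38)
Shortest route: N1 → N10 → N38 → N13 = 12 hops' cost.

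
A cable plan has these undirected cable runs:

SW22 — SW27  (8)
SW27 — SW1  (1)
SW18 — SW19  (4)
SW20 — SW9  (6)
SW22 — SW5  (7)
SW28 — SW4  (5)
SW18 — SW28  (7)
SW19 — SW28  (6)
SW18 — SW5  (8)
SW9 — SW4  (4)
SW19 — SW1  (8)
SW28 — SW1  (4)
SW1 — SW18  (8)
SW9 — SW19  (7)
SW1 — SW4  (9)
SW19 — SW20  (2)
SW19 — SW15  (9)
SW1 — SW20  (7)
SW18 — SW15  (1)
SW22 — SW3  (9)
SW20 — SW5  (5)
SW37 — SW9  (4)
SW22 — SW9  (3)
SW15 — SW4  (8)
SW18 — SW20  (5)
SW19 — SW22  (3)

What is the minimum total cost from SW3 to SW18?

16

Running Dijkstra from SW3:
SW3: 0
SW22: 9  (via SW3)
SW19: 12  (via SW22)
SW9: 12  (via SW22)
SW20: 14  (via SW19)
SW37: 16  (via SW9)
SW5: 16  (via SW22)
SW4: 16  (via SW9)
SW18: 16  (via SW19)
Shortest route: SW3–SW22–SW19–SW18 = 16.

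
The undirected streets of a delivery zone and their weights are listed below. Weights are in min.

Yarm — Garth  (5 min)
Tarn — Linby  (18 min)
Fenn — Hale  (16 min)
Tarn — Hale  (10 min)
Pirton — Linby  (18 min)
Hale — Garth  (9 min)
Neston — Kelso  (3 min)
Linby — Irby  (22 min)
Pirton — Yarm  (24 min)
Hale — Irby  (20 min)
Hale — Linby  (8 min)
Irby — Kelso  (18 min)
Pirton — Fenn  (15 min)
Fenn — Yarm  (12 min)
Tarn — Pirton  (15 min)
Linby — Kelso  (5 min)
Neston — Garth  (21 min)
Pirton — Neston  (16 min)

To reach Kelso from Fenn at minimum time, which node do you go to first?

Enumerating some paths:
Fenn - Hale - Linby - Kelso: 16+8+5 = 29
Fenn - Pirton - Neston - Kelso: 15+16+3 = 34
Fenn - Pirton - Linby - Kelso: 15+18+5 = 38
Cheapest is Fenn - Hale - Linby - Kelso at 29 min.
So from Fenn the first move is to Hale.

Hale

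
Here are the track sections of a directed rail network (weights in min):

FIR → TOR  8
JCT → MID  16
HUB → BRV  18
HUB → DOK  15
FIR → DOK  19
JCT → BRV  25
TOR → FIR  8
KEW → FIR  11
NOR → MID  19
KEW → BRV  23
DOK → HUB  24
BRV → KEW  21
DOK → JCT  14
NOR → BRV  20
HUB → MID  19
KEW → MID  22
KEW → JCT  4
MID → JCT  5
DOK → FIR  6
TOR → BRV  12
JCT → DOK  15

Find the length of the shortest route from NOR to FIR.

Settle nodes by increasing distance from NOR:
NOR: 0
MID: 19  (via NOR)
BRV: 20  (via NOR)
JCT: 24  (via MID)
DOK: 39  (via JCT)
KEW: 41  (via BRV)
FIR: 45  (via DOK)
Shortest route: NOR → MID → JCT → DOK → FIR = 45 min.

45 min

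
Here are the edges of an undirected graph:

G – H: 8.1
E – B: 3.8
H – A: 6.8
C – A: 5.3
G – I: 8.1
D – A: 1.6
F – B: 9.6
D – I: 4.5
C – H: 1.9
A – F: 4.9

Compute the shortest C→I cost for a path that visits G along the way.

18.1

Shortest C→G: C → H → G = 10
Best G to I: G → I costing 8.1
Total via G: 10 + 8.1 = 18.1.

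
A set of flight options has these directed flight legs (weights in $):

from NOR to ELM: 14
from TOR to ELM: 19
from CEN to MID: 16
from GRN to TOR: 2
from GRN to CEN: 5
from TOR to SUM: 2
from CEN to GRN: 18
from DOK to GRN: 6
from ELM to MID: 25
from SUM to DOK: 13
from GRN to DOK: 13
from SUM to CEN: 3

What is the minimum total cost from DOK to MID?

Compare a few routes:
DOK → GRN → TOR → SUM → CEN → MID: 6+2+2+3+16 = 29
DOK → GRN → CEN → MID: 6+5+16 = 27
Cheapest is DOK → GRN → CEN → MID at $27.

$27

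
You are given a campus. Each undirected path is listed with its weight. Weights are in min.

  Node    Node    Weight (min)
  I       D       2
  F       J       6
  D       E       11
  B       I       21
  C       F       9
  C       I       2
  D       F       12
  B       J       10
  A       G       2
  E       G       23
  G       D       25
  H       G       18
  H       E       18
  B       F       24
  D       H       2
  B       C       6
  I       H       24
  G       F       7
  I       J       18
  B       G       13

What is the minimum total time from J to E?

29 min

Running Dijkstra from J:
J: 0
F: 6  (via J)
B: 10  (via J)
G: 13  (via F)
A: 15  (via G)
C: 15  (via F)
I: 17  (via C)
D: 18  (via F)
H: 20  (via D)
E: 29  (via D)
Shortest route: J–F–D–E = 29 min.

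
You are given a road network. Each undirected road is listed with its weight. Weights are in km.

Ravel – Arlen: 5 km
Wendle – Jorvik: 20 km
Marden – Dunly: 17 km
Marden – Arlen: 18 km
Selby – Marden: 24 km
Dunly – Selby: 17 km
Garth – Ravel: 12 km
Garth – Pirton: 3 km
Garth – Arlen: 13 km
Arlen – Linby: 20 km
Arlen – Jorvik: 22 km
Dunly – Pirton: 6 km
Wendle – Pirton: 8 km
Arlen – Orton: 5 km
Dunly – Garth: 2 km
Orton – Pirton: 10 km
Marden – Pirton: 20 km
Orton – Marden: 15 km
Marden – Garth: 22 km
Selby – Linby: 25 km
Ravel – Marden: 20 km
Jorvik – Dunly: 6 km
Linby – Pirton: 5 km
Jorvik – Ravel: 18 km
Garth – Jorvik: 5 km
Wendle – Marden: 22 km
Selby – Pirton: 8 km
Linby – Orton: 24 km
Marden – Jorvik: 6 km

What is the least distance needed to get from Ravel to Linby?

Candidate routes:
Ravel - Arlen - Linby: 5+20 = 25
Ravel - Garth - Pirton - Linby: 12+3+5 = 20
Ravel - Garth - Dunly - Pirton - Linby: 12+2+6+5 = 25
Cheapest is Ravel - Garth - Pirton - Linby at 20 km.

20 km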